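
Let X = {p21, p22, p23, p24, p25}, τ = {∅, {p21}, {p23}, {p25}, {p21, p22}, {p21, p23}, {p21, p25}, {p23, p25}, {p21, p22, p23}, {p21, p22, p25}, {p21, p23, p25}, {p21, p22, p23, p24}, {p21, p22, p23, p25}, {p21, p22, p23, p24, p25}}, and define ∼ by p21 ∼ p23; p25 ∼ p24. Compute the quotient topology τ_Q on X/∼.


X/∼ = {[p21=p23], [p22], [p24=p25]}; |τ_Q| = 4.

Equivalence classes: [p21=p23], [p22], [p24=p25].
Quotient map π: X → X/∼ sends p21 ↦ [p21=p23], p22 ↦ [p22], p23 ↦ [p21=p23], p24 ↦ [p24=p25], p25 ↦ [p24=p25].
For each subset V ⊆ X/∼, compute π^{-1}(V) ⊆ X and check whether π^{-1}(V) ∈ τ. V is open in τ_Q iff π^{-1}(V) ∈ τ.
  V = {}: π^{-1}(V) = ∅ ∈ τ ✓.
  V = {[p21=p23]}: π^{-1}(V) = {p21, p23} ∈ τ ✓.
  V = {[p22]}: π^{-1}(V) = {p22} ∉ τ ✗.
  V = {[p21=p23], [p22]}: π^{-1}(V) = {p21, p22, p23} ∈ τ ✓.
  V = {[p24=p25]}: π^{-1}(V) = {p24, p25} ∉ τ ✗.
  V = {[p21=p23], [p24=p25]}: π^{-1}(V) = {p21, p23, p24, p25} ∉ τ ✗.
  V = {[p22], [p24=p25]}: π^{-1}(V) = {p22, p24, p25} ∉ τ ✗.
  V = {[p21=p23], [p22], [p24=p25]}: π^{-1}(V) = {p21, p22, p23, p24, p25} ∈ τ ✓.
Open sets in the quotient: τ_Q = {{}, {[p21=p23]}, {[p21=p23], [p22]}, {[p21=p23], [p22], [p24=p25]}} (4 elements).


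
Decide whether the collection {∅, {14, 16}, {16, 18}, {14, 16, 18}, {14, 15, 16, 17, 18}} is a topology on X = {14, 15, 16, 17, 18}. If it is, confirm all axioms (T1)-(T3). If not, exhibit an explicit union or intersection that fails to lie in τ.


τ is NOT a topology on X.

Axiom (T1): ∅ ∈ τ? Yes; X ∈ τ? Yes.
Axiom (T2/T3): check pairwise unions and intersections of members of τ.
Counterexample for (T3): {14, 16} ∩ {16, 18} = {16} ∉ τ. Therefore τ is NOT a topology.


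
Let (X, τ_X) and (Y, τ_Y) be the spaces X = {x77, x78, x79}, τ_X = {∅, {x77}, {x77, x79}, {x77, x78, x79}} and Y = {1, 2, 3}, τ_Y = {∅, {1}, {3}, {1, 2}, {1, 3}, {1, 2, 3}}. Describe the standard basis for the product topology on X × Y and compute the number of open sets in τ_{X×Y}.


Basis B = {∅ × ∅, {x77} × {1}, {x77} × {3}, {x77} × {1, 2}, {x77} × {1, 3}, {x77, x79} × {1}, {x77, x79} × {3}, {x77} × {1, 2, 3}, {x77, x78, x79} × {1}, {x77, x78, x79} × {3}, {x77, x79} × {1, 2}, {x77, x79} × {1, 3}, {x77, x79} × {1, 2, 3}, {x77, x78, x79} × {1, 2}, {x77, x78, x79} × {1, 3}, {x77, x78, x79} × {1, 2, 3}}; |τ_{X×Y}| = 40.

Enumerate products U × V with U ∈ τ_X, V ∈ τ_Y (deduplicated):
  ∅ × ∅ = {} (∅)
  {x77} × {1} = {(x77,1)}
  {x77} × {3} = {(x77,3)}
  {x77} × {1, 2} = {(x77,1), (x77,2)}
  {x77} × {1, 3} = {(x77,1), (x77,3)}
  {x77, x79} × {1} = {(x77,1), (x79,1)}
  {x77, x79} × {3} = {(x77,3), (x79,3)}
  {x77} × {1, 2, 3} = {(x77,1), (x77,2), (x77,3)}
  {x77, x78, x79} × {1} = {(x77,1), (x78,1), (x79,1)}
  {x77, x78, x79} × {3} = {(x77,3), (x78,3), (x79,3)}
  {x77, x79} × {1, 2} = {(x77,1), (x77,2), (x79,1), (x79,2)}
  {x77, x79} × {1, 3} = {(x77,1), (x77,3), (x79,1), (x79,3)}
  {x77, x79} × {1, 2, 3} = {(x77,1), (x77,2), (x77,3), (x79,1), (x79,2), (x79,3)}
  {x77, x78, x79} × {1, 2} = {(x77,1), (x77,2), (x78,1), (x78,2), (x79,1), (x79,2)}
  {x77, x78, x79} × {1, 3} = {(x77,1), (x77,3), (x78,1), (x78,3), (x79,1), (x79,3)}
  {x77, x78, x79} × {1, 2, 3} = {(x77,1), (x77,2), (x77,3), (x78,1), (x78,2), (x78,3), (x79,1), (x79,2), (x79,3)}
These 16 distinct sets form the basis B.
Close under arbitrary unions to get τ_{X×Y}; counting gives |τ_{X×Y}| = 40.


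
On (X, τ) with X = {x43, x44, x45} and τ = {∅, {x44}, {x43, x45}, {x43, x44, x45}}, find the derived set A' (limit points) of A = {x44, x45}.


A' = {x43}

For each x ∈ X, list the open sets U ∈ τ with x ∈ U, then check whether U ∩ (A ∖ {x}) ≠ ∅ for every such U.
  x = x43: opens ∋ x are {x43, x45}, {x43, x44, x45}; each meets A ∖ {x43}, so x IS a limit point.
  x = x44: open {x44} ∋ x has {x44} ∩ (A ∖ {x44}) = ∅, so x is NOT a limit point.
  x = x45: open {x43, x45} ∋ x has {x43, x45} ∩ (A ∖ {x45}) = ∅, so x is NOT a limit point.
Collecting: A' = {x43}.


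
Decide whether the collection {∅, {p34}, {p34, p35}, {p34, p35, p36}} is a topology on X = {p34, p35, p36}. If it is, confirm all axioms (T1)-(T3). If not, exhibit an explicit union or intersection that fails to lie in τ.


τ IS a topology on X.

Axiom (T1): ∅ ∈ τ? Yes; X ∈ τ? Yes.
Axiom (T2/T3): check pairwise unions and intersections of members of τ.
All pairwise intersections and unions checked — each lies in τ. Therefore τ satisfies (T1), (T2), (T3): it IS a topology on X.


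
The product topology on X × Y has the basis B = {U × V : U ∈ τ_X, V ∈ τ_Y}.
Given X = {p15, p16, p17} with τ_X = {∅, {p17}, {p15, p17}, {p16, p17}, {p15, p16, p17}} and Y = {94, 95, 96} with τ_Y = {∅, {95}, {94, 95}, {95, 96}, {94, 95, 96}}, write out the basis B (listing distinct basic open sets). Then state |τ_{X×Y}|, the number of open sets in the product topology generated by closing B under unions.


Basis B = {∅ × ∅, {p17} × {95}, {p15, p17} × {95}, {p16, p17} × {95}, {p17} × {94, 95}, {p17} × {95, 96}, {p15, p16, p17} × {95}, {p17} × {94, 95, 96}, {p15, p17} × {94, 95}, {p15, p17} × {95, 96}, {p16, p17} × {94, 95}, {p16, p17} × {95, 96}, {p15, p17} × {94, 95, 96}, {p15, p16, p17} × {94, 95}, {p15, p16, p17} × {95, 96}, {p16, p17} × {94, 95, 96}, {p15, p16, p17} × {94, 95, 96}}; |τ_{X×Y}| = 48.

Enumerate products U × V with U ∈ τ_X, V ∈ τ_Y (deduplicated):
  ∅ × ∅ = {} (∅)
  {p17} × {95} = {(p17,95)}
  {p15, p17} × {95} = {(p15,95), (p17,95)}
  {p16, p17} × {95} = {(p16,95), (p17,95)}
  {p17} × {94, 95} = {(p17,94), (p17,95)}
  {p17} × {95, 96} = {(p17,95), (p17,96)}
  {p15, p16, p17} × {95} = {(p15,95), (p16,95), (p17,95)}
  {p17} × {94, 95, 96} = {(p17,94), (p17,95), (p17,96)}
  {p15, p17} × {94, 95} = {(p15,94), (p15,95), (p17,94), (p17,95)}
  {p15, p17} × {95, 96} = {(p15,95), (p15,96), (p17,95), (p17,96)}
  {p16, p17} × {94, 95} = {(p16,94), (p16,95), (p17,94), (p17,95)}
  {p16, p17} × {95, 96} = {(p16,95), (p16,96), (p17,95), (p17,96)}
  {p15, p17} × {94, 95, 96} = {(p15,94), (p15,95), (p15,96), (p17,94), (p17,95), (p17,96)}
  {p15, p16, p17} × {94, 95} = {(p15,94), (p15,95), (p16,94), (p16,95), (p17,94), (p17,95)}
  {p15, p16, p17} × {95, 96} = {(p15,95), (p15,96), (p16,95), (p16,96), (p17,95), (p17,96)}
  {p16, p17} × {94, 95, 96} = {(p16,94), (p16,95), (p16,96), (p17,94), (p17,95), (p17,96)}
  {p15, p16, p17} × {94, 95, 96} = {(p15,94), (p15,95), (p15,96), (p16,94), (p16,95), (p16,96), (p17,94), (p17,95), (p17,96)}
These 17 distinct sets form the basis B.
Close under arbitrary unions to get τ_{X×Y}; counting gives |τ_{X×Y}| = 48.


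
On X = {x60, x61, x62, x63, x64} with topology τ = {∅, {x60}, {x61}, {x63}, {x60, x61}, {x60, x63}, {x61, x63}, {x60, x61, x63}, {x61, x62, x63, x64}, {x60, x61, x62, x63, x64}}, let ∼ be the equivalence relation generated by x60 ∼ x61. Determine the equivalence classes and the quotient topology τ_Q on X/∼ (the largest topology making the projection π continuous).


X/∼ = {[x60=x61], [x62], [x63], [x64]}; |τ_Q| = 5.

Equivalence classes: [x60=x61], [x62], [x63], [x64].
Quotient map π: X → X/∼ sends x60 ↦ [x60=x61], x61 ↦ [x60=x61], x62 ↦ [x62], x63 ↦ [x63], x64 ↦ [x64].
For each subset V ⊆ X/∼, compute π^{-1}(V) ⊆ X and check whether π^{-1}(V) ∈ τ. V is open in τ_Q iff π^{-1}(V) ∈ τ.
  V = {}: π^{-1}(V) = ∅ ∈ τ ✓.
  V = {[x60=x61]}: π^{-1}(V) = {x60, x61} ∈ τ ✓.
  V = {[x62]}: π^{-1}(V) = {x62} ∉ τ ✗.
  V = {[x60=x61], [x62]}: π^{-1}(V) = {x60, x61, x62} ∉ τ ✗.
  V = {[x63]}: π^{-1}(V) = {x63} ∈ τ ✓.
  V = {[x60=x61], [x63]}: π^{-1}(V) = {x60, x61, x63} ∈ τ ✓.
  V = {[x62], [x63]}: π^{-1}(V) = {x62, x63} ∉ τ ✗.
  V = {[x60=x61], [x62], [x63]}: π^{-1}(V) = {x60, x61, x62, x63} ∉ τ ✗.
  V = {[x64]}: π^{-1}(V) = {x64} ∉ τ ✗.
  V = {[x60=x61], [x64]}: π^{-1}(V) = {x60, x61, x64} ∉ τ ✗.
  V = {[x62], [x64]}: π^{-1}(V) = {x62, x64} ∉ τ ✗.
  V = {[x60=x61], [x62], [x64]}: π^{-1}(V) = {x60, x61, x62, x64} ∉ τ ✗.
  V = {[x63], [x64]}: π^{-1}(V) = {x63, x64} ∉ τ ✗.
  V = {[x60=x61], [x63], [x64]}: π^{-1}(V) = {x60, x61, x63, x64} ∉ τ ✗.
  V = {[x62], [x63], [x64]}: π^{-1}(V) = {x62, x63, x64} ∉ τ ✗.
  V = {[x60=x61], [x62], [x63], [x64]}: π^{-1}(V) = {x60, x61, x62, x63, x64} ∈ τ ✓.
Open sets in the quotient: τ_Q = {{}, {[x60=x61]}, {[x63]}, {[x60=x61], [x63]}, {[x60=x61], [x62], [x63], [x64]}} (5 elements).


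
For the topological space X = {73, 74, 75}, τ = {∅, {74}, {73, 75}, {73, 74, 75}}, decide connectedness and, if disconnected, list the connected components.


(X, τ) is disconnected; components = [{74}, {73, 75}].

Find clopen sets (U ∈ τ with X ∖ U ∈ τ):
  U = ∅, X ∖ U = {73, 74, 75} — both open, so U is clopen.
  U = {74}, X ∖ U = {73, 75} — both open, so U is clopen.
  U = {73, 75}, X ∖ U = {74} — both open, so U is clopen.
  U = {73, 74, 75}, X ∖ U = ∅ — both open, so U is clopen.
Nontrivial clopen(s) exist: e.g. {74}. So (X, τ) is disconnected.
Compute connected components by grouping points that agree on all clopens:
  component: {74}
  component: {73, 75}


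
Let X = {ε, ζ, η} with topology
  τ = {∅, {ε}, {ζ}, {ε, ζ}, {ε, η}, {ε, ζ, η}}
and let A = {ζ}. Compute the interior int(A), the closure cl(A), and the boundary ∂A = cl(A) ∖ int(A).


int(A) = {ζ}, cl(A) = {ζ}, ∂A = ∅.

Closed sets in (X, τ) are complements of opens:
  closed(X, τ) = {∅, {ζ}, {η}, {ε, η}, {ζ, η}, {ε, ζ, η}}.
int(A) = ⋃ {U ∈ τ : U ⊆ A}. Opens contained in A: ∅, {ζ}.
Taking the union of these: int(A) = {ζ}.
cl(A) = ⋂ {C closed : A ⊆ C}. Closed sets containing A: {ζ}, {ζ, η}, {ε, ζ, η}.
Intersecting these: cl(A) = {ζ}.
∂A = cl(A) ∖ int(A) = {ζ} ∖ {ζ} = ∅.


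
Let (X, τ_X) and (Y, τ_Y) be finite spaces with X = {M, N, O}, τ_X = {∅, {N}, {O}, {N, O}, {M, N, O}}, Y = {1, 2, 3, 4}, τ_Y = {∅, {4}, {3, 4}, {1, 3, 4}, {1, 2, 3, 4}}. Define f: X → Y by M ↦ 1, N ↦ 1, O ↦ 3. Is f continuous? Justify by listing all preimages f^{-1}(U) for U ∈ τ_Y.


f IS continuous.

Compute f^{-1}(U) for each U ∈ τ_Y:
  U = ∅: f^{-1}(U) = ∅ ∈ τ_X ✓.
  U = {4}: f^{-1}(U) = ∅ ∈ τ_X ✓.
  U = {3, 4}: f^{-1}(U) = {O} ∈ τ_X ✓.
  U = {1, 3, 4}: f^{-1}(U) = {M, N, O} ∈ τ_X ✓.
  U = {1, 2, 3, 4}: f^{-1}(U) = {M, N, O} ∈ τ_X ✓.
Every preimage lies in τ_X, so f IS continuous.


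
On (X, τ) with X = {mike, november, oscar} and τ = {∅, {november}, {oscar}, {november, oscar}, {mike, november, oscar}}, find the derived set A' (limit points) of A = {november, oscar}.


A' = {mike}

For each x ∈ X, list the open sets U ∈ τ with x ∈ U, then check whether U ∩ (A ∖ {x}) ≠ ∅ for every such U.
  x = mike: opens ∋ x are {mike, november, oscar}; each meets A ∖ {mike}, so x IS a limit point.
  x = november: open {november} ∋ x has {november} ∩ (A ∖ {november}) = ∅, so x is NOT a limit point.
  x = oscar: open {oscar} ∋ x has {oscar} ∩ (A ∖ {oscar}) = ∅, so x is NOT a limit point.
Collecting: A' = {mike}.


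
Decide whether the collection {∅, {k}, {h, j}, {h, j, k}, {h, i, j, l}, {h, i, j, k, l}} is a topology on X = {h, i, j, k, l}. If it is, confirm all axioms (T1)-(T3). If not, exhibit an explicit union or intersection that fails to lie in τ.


τ IS a topology on X.

Axiom (T1): ∅ ∈ τ? Yes; X ∈ τ? Yes.
Axiom (T2/T3): check pairwise unions and intersections of members of τ.
All pairwise intersections and unions checked — each lies in τ. Therefore τ satisfies (T1), (T2), (T3): it IS a topology on X.


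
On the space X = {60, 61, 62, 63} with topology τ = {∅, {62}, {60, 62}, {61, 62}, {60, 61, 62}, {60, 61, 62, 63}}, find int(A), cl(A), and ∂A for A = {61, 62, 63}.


int(A) = {61, 62}, cl(A) = {60, 61, 62, 63}, ∂A = {60, 63}.

Closed sets in (X, τ) are complements of opens:
  closed(X, τ) = {∅, {63}, {60, 63}, {61, 63}, {60, 61, 63}, {60, 61, 62, 63}}.
int(A) = ⋃ {U ∈ τ : U ⊆ A}. Opens contained in A: ∅, {62}, {61, 62}.
Taking the union of these: int(A) = {61, 62}.
cl(A) = ⋂ {C closed : A ⊆ C}. Closed sets containing A: {60, 61, 62, 63}.
Intersecting these: cl(A) = {60, 61, 62, 63}.
∂A = cl(A) ∖ int(A) = {60, 61, 62, 63} ∖ {61, 62} = {60, 63}.


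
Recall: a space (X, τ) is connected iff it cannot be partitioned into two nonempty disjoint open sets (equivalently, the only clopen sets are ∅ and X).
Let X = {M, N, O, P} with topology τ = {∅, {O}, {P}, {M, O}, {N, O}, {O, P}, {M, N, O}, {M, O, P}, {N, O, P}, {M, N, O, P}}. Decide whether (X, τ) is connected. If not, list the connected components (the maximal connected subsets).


(X, τ) is disconnected; components = [{P}, {M, N, O}].

Find clopen sets (U ∈ τ with X ∖ U ∈ τ):
  U = ∅, X ∖ U = {M, N, O, P} — both open, so U is clopen.
  U = {P}, X ∖ U = {M, N, O} — both open, so U is clopen.
  U = {M, N, O}, X ∖ U = {P} — both open, so U is clopen.
  U = {M, N, O, P}, X ∖ U = ∅ — both open, so U is clopen.
Nontrivial clopen(s) exist: e.g. {M, N, O}. So (X, τ) is disconnected.
Compute connected components by grouping points that agree on all clopens:
  component: {P}
  component: {M, N, O}


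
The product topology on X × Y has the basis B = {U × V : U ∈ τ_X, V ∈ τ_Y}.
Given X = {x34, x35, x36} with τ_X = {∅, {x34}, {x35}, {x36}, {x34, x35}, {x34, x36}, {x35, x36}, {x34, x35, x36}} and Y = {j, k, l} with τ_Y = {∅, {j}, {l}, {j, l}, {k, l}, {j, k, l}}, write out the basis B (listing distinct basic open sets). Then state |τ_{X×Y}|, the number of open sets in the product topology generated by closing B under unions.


Basis B = {∅ × ∅, {x34} × {j}, {x34} × {l}, {x35} × {j}, {x35} × {l}, {x36} × {j}, {x36} × {l}, {x34} × {j, l}, {x34, x35} × {j}, {x34, x36} × {j}, {x34} × {k, l}, {x34, x35} × {l}, {x34, x36} × {l}, {x35} × {j, l}, {x35, x36} × {j}, {x35} × {k, l}, {x35, x36} × {l}, {x36} × {j, l}, {x36} × {k, l}, {x34} × {j, k, l}, {x34, x35, x36} × {j}, {x34, x35, x36} × {l}, {x35} × {j, k, l}, {x36} × {j, k, l}, {x34, x35} × {j, l}, {x34, x36} × {j, l}, {x34, x35} × {k, l}, {x34, x36} × {k, l}, {x35, x36} × {j, l}, {x35, x36} × {k, l}, {x34, x35} × {j, k, l}, {x34, x36} × {j, k, l}, {x34, x35, x36} × {j, l}, {x34, x35, x36} × {k, l}, {x35, x36} × {j, k, l}, {x34, x35, x36} × {j, k, l}}; |τ_{X×Y}| = 216.

Enumerate products U × V with U ∈ τ_X, V ∈ τ_Y (deduplicated):
  ∅ × ∅ = {} (∅)
  {x34} × {j} = {(x34,j)}
  {x34} × {l} = {(x34,l)}
  {x35} × {j} = {(x35,j)}
  {x35} × {l} = {(x35,l)}
  {x36} × {j} = {(x36,j)}
  {x36} × {l} = {(x36,l)}
  {x34} × {j, l} = {(x34,j), (x34,l)}
  {x34, x35} × {j} = {(x34,j), (x35,j)}
  {x34, x36} × {j} = {(x34,j), (x36,j)}
  {x34} × {k, l} = {(x34,k), (x34,l)}
  {x34, x35} × {l} = {(x34,l), (x35,l)}
  {x34, x36} × {l} = {(x34,l), (x36,l)}
  {x35} × {j, l} = {(x35,j), (x35,l)}
  {x35, x36} × {j} = {(x35,j), (x36,j)}
  {x35} × {k, l} = {(x35,k), (x35,l)}
  {x35, x36} × {l} = {(x35,l), (x36,l)}
  {x36} × {j, l} = {(x36,j), (x36,l)}
  {x36} × {k, l} = {(x36,k), (x36,l)}
  {x34} × {j, k, l} = {(x34,j), (x34,k), (x34,l)}
  {x34, x35, x36} × {j} = {(x34,j), (x35,j), (x36,j)}
  {x34, x35, x36} × {l} = {(x34,l), (x35,l), (x36,l)}
  {x35} × {j, k, l} = {(x35,j), (x35,k), (x35,l)}
  {x36} × {j, k, l} = {(x36,j), (x36,k), (x36,l)}
  {x34, x35} × {j, l} = {(x34,j), (x34,l), (x35,j), (x35,l)}
  {x34, x36} × {j, l} = {(x34,j), (x34,l), (x36,j), (x36,l)}
  {x34, x35} × {k, l} = {(x34,k), (x34,l), (x35,k), (x35,l)}
  {x34, x36} × {k, l} = {(x34,k), (x34,l), (x36,k), (x36,l)}
  {x35, x36} × {j, l} = {(x35,j), (x35,l), (x36,j), (x36,l)}
  {x35, x36} × {k, l} = {(x35,k), (x35,l), (x36,k), (x36,l)}
  {x34, x35} × {j, k, l} = {(x34,j), (x34,k), (x34,l), (x35,j), (x35,k), (x35,l)}
  {x34, x36} × {j, k, l} = {(x34,j), (x34,k), (x34,l), (x36,j), (x36,k), (x36,l)}
  {x34, x35, x36} × {j, l} = {(x34,j), (x34,l), (x35,j), (x35,l), (x36,j), (x36,l)}
  {x34, x35, x36} × {k, l} = {(x34,k), (x34,l), (x35,k), (x35,l), (x36,k), (x36,l)}
  {x35, x36} × {j, k, l} = {(x35,j), (x35,k), (x35,l), (x36,j), (x36,k), (x36,l)}
  {x34, x35, x36} × {j, k, l} = {(x34,j), (x34,k), (x34,l), (x35,j), (x35,k), (x35,l), (x36,j), (x36,k), (x36,l)}
These 36 distinct sets form the basis B.
Close under arbitrary unions to get τ_{X×Y}; counting gives |τ_{X×Y}| = 216.


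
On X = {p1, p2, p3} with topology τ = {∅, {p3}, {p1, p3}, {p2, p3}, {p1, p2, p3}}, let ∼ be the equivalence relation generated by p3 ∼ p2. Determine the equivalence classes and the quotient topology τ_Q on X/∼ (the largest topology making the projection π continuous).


X/∼ = {[p1], [p2=p3]}; |τ_Q| = 3.

Equivalence classes: [p1], [p2=p3].
Quotient map π: X → X/∼ sends p1 ↦ [p1], p2 ↦ [p2=p3], p3 ↦ [p2=p3].
For each subset V ⊆ X/∼, compute π^{-1}(V) ⊆ X and check whether π^{-1}(V) ∈ τ. V is open in τ_Q iff π^{-1}(V) ∈ τ.
  V = {}: π^{-1}(V) = ∅ ∈ τ ✓.
  V = {[p1]}: π^{-1}(V) = {p1} ∉ τ ✗.
  V = {[p2=p3]}: π^{-1}(V) = {p2, p3} ∈ τ ✓.
  V = {[p1], [p2=p3]}: π^{-1}(V) = {p1, p2, p3} ∈ τ ✓.
Open sets in the quotient: τ_Q = {{}, {[p2=p3]}, {[p1], [p2=p3]}} (3 elements).


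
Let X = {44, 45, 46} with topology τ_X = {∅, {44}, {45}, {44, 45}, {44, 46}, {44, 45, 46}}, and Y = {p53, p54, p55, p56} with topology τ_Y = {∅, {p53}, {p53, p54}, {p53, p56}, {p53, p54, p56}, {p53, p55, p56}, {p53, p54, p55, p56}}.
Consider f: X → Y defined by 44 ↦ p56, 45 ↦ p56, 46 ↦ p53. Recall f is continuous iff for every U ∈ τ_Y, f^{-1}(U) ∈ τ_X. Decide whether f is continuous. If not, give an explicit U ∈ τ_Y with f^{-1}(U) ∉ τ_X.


f is NOT continuous.

Compute f^{-1}(U) for each U ∈ τ_Y:
  U = ∅: f^{-1}(U) = ∅ ∈ τ_X ✓.
  U = {p53}: f^{-1}(U) = {46} ∉ τ_X ✗.
  U = {p53, p54}: f^{-1}(U) = {46} ∉ τ_X ✗.
  U = {p53, p56}: f^{-1}(U) = {44, 45, 46} ∈ τ_X ✓.
  U = {p53, p54, p56}: f^{-1}(U) = {44, 45, 46} ∈ τ_X ✓.
  U = {p53, p55, p56}: f^{-1}(U) = {44, 45, 46} ∈ τ_X ✓.
  U = {p53, p54, p55, p56}: f^{-1}(U) = {44, 45, 46} ∈ τ_X ✓.
Found U = {p53} with f^{-1}(U) = {46} not in τ_X. Therefore f is NOT continuous.


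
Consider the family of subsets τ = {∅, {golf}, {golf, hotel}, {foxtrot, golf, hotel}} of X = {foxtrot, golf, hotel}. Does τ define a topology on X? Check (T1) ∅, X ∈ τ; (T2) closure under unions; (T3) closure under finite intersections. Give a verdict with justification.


τ IS a topology on X.

Axiom (T1): ∅ ∈ τ? Yes; X ∈ τ? Yes.
Axiom (T2/T3): check pairwise unions and intersections of members of τ.
All pairwise intersections and unions checked — each lies in τ. Therefore τ satisfies (T1), (T2), (T3): it IS a topology on X.


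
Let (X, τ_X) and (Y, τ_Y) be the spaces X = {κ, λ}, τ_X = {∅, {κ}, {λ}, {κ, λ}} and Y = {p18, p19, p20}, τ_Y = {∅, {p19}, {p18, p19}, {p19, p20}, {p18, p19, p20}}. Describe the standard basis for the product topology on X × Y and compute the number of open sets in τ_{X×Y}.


Basis B = {∅ × ∅, {κ} × {p19}, {λ} × {p19}, {κ} × {p18, p19}, {κ} × {p19, p20}, {κ, λ} × {p19}, {λ} × {p18, p19}, {λ} × {p19, p20}, {κ} × {p18, p19, p20}, {λ} × {p18, p19, p20}, {κ, λ} × {p18, p19}, {κ, λ} × {p19, p20}, {κ, λ} × {p18, p19, p20}}; |τ_{X×Y}| = 25.

Enumerate products U × V with U ∈ τ_X, V ∈ τ_Y (deduplicated):
  ∅ × ∅ = {} (∅)
  {κ} × {p19} = {(κ,p19)}
  {λ} × {p19} = {(λ,p19)}
  {κ} × {p18, p19} = {(κ,p18), (κ,p19)}
  {κ} × {p19, p20} = {(κ,p19), (κ,p20)}
  {κ, λ} × {p19} = {(κ,p19), (λ,p19)}
  {λ} × {p18, p19} = {(λ,p18), (λ,p19)}
  {λ} × {p19, p20} = {(λ,p19), (λ,p20)}
  {κ} × {p18, p19, p20} = {(κ,p18), (κ,p19), (κ,p20)}
  {λ} × {p18, p19, p20} = {(λ,p18), (λ,p19), (λ,p20)}
  {κ, λ} × {p18, p19} = {(κ,p18), (κ,p19), (λ,p18), (λ,p19)}
  {κ, λ} × {p19, p20} = {(κ,p19), (κ,p20), (λ,p19), (λ,p20)}
  {κ, λ} × {p18, p19, p20} = {(κ,p18), (κ,p19), (κ,p20), (λ,p18), (λ,p19), (λ,p20)}
These 13 distinct sets form the basis B.
Close under arbitrary unions to get τ_{X×Y}; counting gives |τ_{X×Y}| = 25.


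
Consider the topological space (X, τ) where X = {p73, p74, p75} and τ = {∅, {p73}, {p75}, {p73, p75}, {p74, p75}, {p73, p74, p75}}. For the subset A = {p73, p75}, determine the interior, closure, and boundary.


int(A) = {p73, p75}, cl(A) = {p73, p74, p75}, ∂A = {p74}.

Closed sets in (X, τ) are complements of opens:
  closed(X, τ) = {∅, {p73}, {p74}, {p73, p74}, {p74, p75}, {p73, p74, p75}}.
int(A) = ⋃ {U ∈ τ : U ⊆ A}. Opens contained in A: ∅, {p73}, {p75}, {p73, p75}.
Taking the union of these: int(A) = {p73, p75}.
cl(A) = ⋂ {C closed : A ⊆ C}. Closed sets containing A: {p73, p74, p75}.
Intersecting these: cl(A) = {p73, p74, p75}.
∂A = cl(A) ∖ int(A) = {p73, p74, p75} ∖ {p73, p75} = {p74}.


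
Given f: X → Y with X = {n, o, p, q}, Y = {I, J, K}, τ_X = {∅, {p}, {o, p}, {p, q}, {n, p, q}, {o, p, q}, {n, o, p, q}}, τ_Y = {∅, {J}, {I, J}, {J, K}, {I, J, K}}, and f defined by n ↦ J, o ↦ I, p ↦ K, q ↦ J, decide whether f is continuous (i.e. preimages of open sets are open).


f is NOT continuous.

Compute f^{-1}(U) for each U ∈ τ_Y:
  U = ∅: f^{-1}(U) = ∅ ∈ τ_X ✓.
  U = {J}: f^{-1}(U) = {n, q} ∉ τ_X ✗.
  U = {I, J}: f^{-1}(U) = {n, o, q} ∉ τ_X ✗.
  U = {J, K}: f^{-1}(U) = {n, p, q} ∈ τ_X ✓.
  U = {I, J, K}: f^{-1}(U) = {n, o, p, q} ∈ τ_X ✓.
Found U = {J} with f^{-1}(U) = {n, q} not in τ_X. Therefore f is NOT continuous.


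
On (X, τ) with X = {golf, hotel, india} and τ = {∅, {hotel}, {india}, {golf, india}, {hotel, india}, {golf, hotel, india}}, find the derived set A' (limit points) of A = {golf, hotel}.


A' = ∅

For each x ∈ X, list the open sets U ∈ τ with x ∈ U, then check whether U ∩ (A ∖ {x}) ≠ ∅ for every such U.
  x = golf: open {golf, india} ∋ x has {golf, india} ∩ (A ∖ {golf}) = ∅, so x is NOT a limit point.
  x = hotel: open {hotel} ∋ x has {hotel} ∩ (A ∖ {hotel}) = ∅, so x is NOT a limit point.
  x = india: open {india} ∋ x has {india} ∩ (A ∖ {india}) = ∅, so x is NOT a limit point.
Collecting: A' = ∅.


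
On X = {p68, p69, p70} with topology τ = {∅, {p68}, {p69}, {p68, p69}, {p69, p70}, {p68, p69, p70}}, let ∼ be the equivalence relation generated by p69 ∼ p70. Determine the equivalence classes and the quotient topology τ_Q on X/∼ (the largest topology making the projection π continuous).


X/∼ = {[p68], [p69=p70]}; |τ_Q| = 4.

Equivalence classes: [p68], [p69=p70].
Quotient map π: X → X/∼ sends p68 ↦ [p68], p69 ↦ [p69=p70], p70 ↦ [p69=p70].
For each subset V ⊆ X/∼, compute π^{-1}(V) ⊆ X and check whether π^{-1}(V) ∈ τ. V is open in τ_Q iff π^{-1}(V) ∈ τ.
  V = {}: π^{-1}(V) = ∅ ∈ τ ✓.
  V = {[p68]}: π^{-1}(V) = {p68} ∈ τ ✓.
  V = {[p69=p70]}: π^{-1}(V) = {p69, p70} ∈ τ ✓.
  V = {[p68], [p69=p70]}: π^{-1}(V) = {p68, p69, p70} ∈ τ ✓.
Open sets in the quotient: τ_Q = {{}, {[p68]}, {[p69=p70]}, {[p68], [p69=p70]}} (4 elements).


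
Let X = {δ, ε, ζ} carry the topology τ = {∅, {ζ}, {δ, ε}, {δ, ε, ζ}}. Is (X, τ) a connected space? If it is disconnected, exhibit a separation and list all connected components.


(X, τ) is disconnected; components = [{ζ}, {δ, ε}].

Find clopen sets (U ∈ τ with X ∖ U ∈ τ):
  U = ∅, X ∖ U = {δ, ε, ζ} — both open, so U is clopen.
  U = {ζ}, X ∖ U = {δ, ε} — both open, so U is clopen.
  U = {δ, ε}, X ∖ U = {ζ} — both open, so U is clopen.
  U = {δ, ε, ζ}, X ∖ U = ∅ — both open, so U is clopen.
Nontrivial clopen(s) exist: e.g. {δ, ε}. So (X, τ) is disconnected.
Compute connected components by grouping points that agree on all clopens:
  component: {ζ}
  component: {δ, ε}


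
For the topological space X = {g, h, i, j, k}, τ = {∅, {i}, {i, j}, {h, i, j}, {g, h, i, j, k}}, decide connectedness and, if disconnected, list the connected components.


(X, τ) is connected.

Find clopen sets (U ∈ τ with X ∖ U ∈ τ):
  U = ∅, X ∖ U = {g, h, i, j, k} — both open, so U is clopen.
  U = {g, h, i, j, k}, X ∖ U = ∅ — both open, so U is clopen.
Only trivial clopens (∅ and X) exist, so (X, τ) is connected.
Compute connected components by grouping points that agree on all clopens:
  component: {g, h, i, j, k}


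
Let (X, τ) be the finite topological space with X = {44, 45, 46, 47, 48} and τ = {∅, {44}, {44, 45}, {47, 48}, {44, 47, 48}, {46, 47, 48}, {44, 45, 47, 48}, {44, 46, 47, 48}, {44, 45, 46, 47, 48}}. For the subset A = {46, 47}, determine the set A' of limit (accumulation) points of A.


A' = {46, 48}

For each x ∈ X, list the open sets U ∈ τ with x ∈ U, then check whether U ∩ (A ∖ {x}) ≠ ∅ for every such U.
  x = 44: open {44} ∋ x has {44} ∩ (A ∖ {44}) = ∅, so x is NOT a limit point.
  x = 45: open {44, 45} ∋ x has {44, 45} ∩ (A ∖ {45}) = ∅, so x is NOT a limit point.
  x = 46: opens ∋ x are {46, 47, 48}, {44, 46, 47, 48}, {44, 45, 46, 47, 48}; each meets A ∖ {46}, so x IS a limit point.
  x = 47: open {47, 48} ∋ x has {47, 48} ∩ (A ∖ {47}) = ∅, so x is NOT a limit point.
  x = 48: opens ∋ x are {47, 48}, {44, 47, 48}, {46, 47, 48}, {44, 45, 47, 48}, {44, 46, 47, 48}, {44, 45, 46, 47, 48}; each meets A ∖ {48}, so x IS a limit point.
Collecting: A' = {46, 48}.


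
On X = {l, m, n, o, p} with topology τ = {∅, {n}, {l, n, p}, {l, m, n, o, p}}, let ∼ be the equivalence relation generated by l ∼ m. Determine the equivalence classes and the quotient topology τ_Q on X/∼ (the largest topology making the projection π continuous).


X/∼ = {[l=m], [n], [o], [p]}; |τ_Q| = 3.

Equivalence classes: [l=m], [n], [o], [p].
Quotient map π: X → X/∼ sends l ↦ [l=m], m ↦ [l=m], n ↦ [n], o ↦ [o], p ↦ [p].
For each subset V ⊆ X/∼, compute π^{-1}(V) ⊆ X and check whether π^{-1}(V) ∈ τ. V is open in τ_Q iff π^{-1}(V) ∈ τ.
  V = {}: π^{-1}(V) = ∅ ∈ τ ✓.
  V = {[l=m]}: π^{-1}(V) = {l, m} ∉ τ ✗.
  V = {[n]}: π^{-1}(V) = {n} ∈ τ ✓.
  V = {[l=m], [n]}: π^{-1}(V) = {l, m, n} ∉ τ ✗.
  V = {[o]}: π^{-1}(V) = {o} ∉ τ ✗.
  V = {[l=m], [o]}: π^{-1}(V) = {l, m, o} ∉ τ ✗.
  V = {[n], [o]}: π^{-1}(V) = {n, o} ∉ τ ✗.
  V = {[l=m], [n], [o]}: π^{-1}(V) = {l, m, n, o} ∉ τ ✗.
  V = {[p]}: π^{-1}(V) = {p} ∉ τ ✗.
  V = {[l=m], [p]}: π^{-1}(V) = {l, m, p} ∉ τ ✗.
  V = {[n], [p]}: π^{-1}(V) = {n, p} ∉ τ ✗.
  V = {[l=m], [n], [p]}: π^{-1}(V) = {l, m, n, p} ∉ τ ✗.
  V = {[o], [p]}: π^{-1}(V) = {o, p} ∉ τ ✗.
  V = {[l=m], [o], [p]}: π^{-1}(V) = {l, m, o, p} ∉ τ ✗.
  V = {[n], [o], [p]}: π^{-1}(V) = {n, o, p} ∉ τ ✗.
  V = {[l=m], [n], [o], [p]}: π^{-1}(V) = {l, m, n, o, p} ∈ τ ✓.
Open sets in the quotient: τ_Q = {{}, {[n]}, {[l=m], [n], [o], [p]}} (3 elements).


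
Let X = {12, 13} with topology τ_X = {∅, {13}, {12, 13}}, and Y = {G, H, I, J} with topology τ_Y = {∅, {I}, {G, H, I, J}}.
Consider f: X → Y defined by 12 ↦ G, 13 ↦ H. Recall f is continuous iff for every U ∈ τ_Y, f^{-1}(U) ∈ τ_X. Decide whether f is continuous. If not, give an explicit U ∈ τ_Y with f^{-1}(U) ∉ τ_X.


f IS continuous.

Compute f^{-1}(U) for each U ∈ τ_Y:
  U = ∅: f^{-1}(U) = ∅ ∈ τ_X ✓.
  U = {I}: f^{-1}(U) = ∅ ∈ τ_X ✓.
  U = {G, H, I, J}: f^{-1}(U) = {12, 13} ∈ τ_X ✓.
Every preimage lies in τ_X, so f IS continuous.


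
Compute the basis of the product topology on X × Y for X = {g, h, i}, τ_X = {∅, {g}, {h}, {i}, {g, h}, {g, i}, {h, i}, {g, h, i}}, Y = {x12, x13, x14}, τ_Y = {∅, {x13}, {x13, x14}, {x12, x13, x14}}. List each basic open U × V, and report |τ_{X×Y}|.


Basis B = {∅ × ∅, {g} × {x13}, {h} × {x13}, {i} × {x13}, {g} × {x13, x14}, {g, h} × {x13}, {g, i} × {x13}, {h} × {x13, x14}, {h, i} × {x13}, {i} × {x13, x14}, {g} × {x12, x13, x14}, {g, h, i} × {x13}, {h} × {x12, x13, x14}, {i} × {x12, x13, x14}, {g, h} × {x13, x14}, {g, i} × {x13, x14}, {h, i} × {x13, x14}, {g, h} × {x12, x13, x14}, {g, i} × {x12, x13, x14}, {g, h, i} × {x13, x14}, {h, i} × {x12, x13, x14}, {g, h, i} × {x12, x13, x14}}; |τ_{X×Y}| = 64.

Enumerate products U × V with U ∈ τ_X, V ∈ τ_Y (deduplicated):
  ∅ × ∅ = {} (∅)
  {g} × {x13} = {(g,x13)}
  {h} × {x13} = {(h,x13)}
  {i} × {x13} = {(i,x13)}
  {g} × {x13, x14} = {(g,x13), (g,x14)}
  {g, h} × {x13} = {(g,x13), (h,x13)}
  {g, i} × {x13} = {(g,x13), (i,x13)}
  {h} × {x13, x14} = {(h,x13), (h,x14)}
  {h, i} × {x13} = {(h,x13), (i,x13)}
  {i} × {x13, x14} = {(i,x13), (i,x14)}
  {g} × {x12, x13, x14} = {(g,x12), (g,x13), (g,x14)}
  {g, h, i} × {x13} = {(g,x13), (h,x13), (i,x13)}
  {h} × {x12, x13, x14} = {(h,x12), (h,x13), (h,x14)}
  {i} × {x12, x13, x14} = {(i,x12), (i,x13), (i,x14)}
  {g, h} × {x13, x14} = {(g,x13), (g,x14), (h,x13), (h,x14)}
  {g, i} × {x13, x14} = {(g,x13), (g,x14), (i,x13), (i,x14)}
  {h, i} × {x13, x14} = {(h,x13), (h,x14), (i,x13), (i,x14)}
  {g, h} × {x12, x13, x14} = {(g,x12), (g,x13), (g,x14), (h,x12), (h,x13), (h,x14)}
  {g, i} × {x12, x13, x14} = {(g,x12), (g,x13), (g,x14), (i,x12), (i,x13), (i,x14)}
  {g, h, i} × {x13, x14} = {(g,x13), (g,x14), (h,x13), (h,x14), (i,x13), (i,x14)}
  {h, i} × {x12, x13, x14} = {(h,x12), (h,x13), (h,x14), (i,x12), (i,x13), (i,x14)}
  {g, h, i} × {x12, x13, x14} = {(g,x12), (g,x13), (g,x14), (h,x12), (h,x13), (h,x14), (i,x12), (i,x13), (i,x14)}
These 22 distinct sets form the basis B.
Close under arbitrary unions to get τ_{X×Y}; counting gives |τ_{X×Y}| = 64.


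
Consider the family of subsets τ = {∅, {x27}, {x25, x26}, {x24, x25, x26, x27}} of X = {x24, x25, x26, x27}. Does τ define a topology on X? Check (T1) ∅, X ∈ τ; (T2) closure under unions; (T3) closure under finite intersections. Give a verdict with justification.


τ is NOT a topology on X.

Axiom (T1): ∅ ∈ τ? Yes; X ∈ τ? Yes.
Axiom (T2/T3): check pairwise unions and intersections of members of τ.
Counterexample for (T2): {x27} ∪ {x25, x26} = {x25, x26, x27} ∉ τ. Therefore τ is NOT a topology.


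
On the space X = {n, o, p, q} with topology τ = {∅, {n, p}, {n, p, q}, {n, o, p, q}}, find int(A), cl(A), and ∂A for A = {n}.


int(A) = ∅, cl(A) = {n, o, p, q}, ∂A = {n, o, p, q}.

Closed sets in (X, τ) are complements of opens:
  closed(X, τ) = {∅, {o}, {o, q}, {n, o, p, q}}.
int(A) = ⋃ {U ∈ τ : U ⊆ A}. Opens contained in A: ∅.
Taking the union of these: int(A) = ∅.
cl(A) = ⋂ {C closed : A ⊆ C}. Closed sets containing A: {n, o, p, q}.
Intersecting these: cl(A) = {n, o, p, q}.
∂A = cl(A) ∖ int(A) = {n, o, p, q} ∖ ∅ = {n, o, p, q}.


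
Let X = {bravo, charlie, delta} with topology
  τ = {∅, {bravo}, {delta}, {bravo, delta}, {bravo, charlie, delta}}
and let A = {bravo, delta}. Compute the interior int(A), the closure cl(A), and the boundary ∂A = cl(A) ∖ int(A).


int(A) = {bravo, delta}, cl(A) = {bravo, charlie, delta}, ∂A = {charlie}.

Closed sets in (X, τ) are complements of opens:
  closed(X, τ) = {∅, {charlie}, {bravo, charlie}, {charlie, delta}, {bravo, charlie, delta}}.
int(A) = ⋃ {U ∈ τ : U ⊆ A}. Opens contained in A: ∅, {bravo}, {delta}, {bravo, delta}.
Taking the union of these: int(A) = {bravo, delta}.
cl(A) = ⋂ {C closed : A ⊆ C}. Closed sets containing A: {bravo, charlie, delta}.
Intersecting these: cl(A) = {bravo, charlie, delta}.
∂A = cl(A) ∖ int(A) = {bravo, charlie, delta} ∖ {bravo, delta} = {charlie}.


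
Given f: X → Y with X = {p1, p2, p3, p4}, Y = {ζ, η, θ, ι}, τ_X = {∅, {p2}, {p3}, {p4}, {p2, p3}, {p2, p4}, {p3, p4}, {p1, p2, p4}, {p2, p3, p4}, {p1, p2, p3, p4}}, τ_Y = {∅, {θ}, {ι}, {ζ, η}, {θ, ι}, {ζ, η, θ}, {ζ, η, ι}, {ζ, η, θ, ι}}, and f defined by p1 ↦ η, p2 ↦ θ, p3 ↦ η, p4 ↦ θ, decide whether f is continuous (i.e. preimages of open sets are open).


f is NOT continuous.

Compute f^{-1}(U) for each U ∈ τ_Y:
  U = ∅: f^{-1}(U) = ∅ ∈ τ_X ✓.
  U = {θ}: f^{-1}(U) = {p2, p4} ∈ τ_X ✓.
  U = {ι}: f^{-1}(U) = ∅ ∈ τ_X ✓.
  U = {ζ, η}: f^{-1}(U) = {p1, p3} ∉ τ_X ✗.
  U = {θ, ι}: f^{-1}(U) = {p2, p4} ∈ τ_X ✓.
  U = {ζ, η, θ}: f^{-1}(U) = {p1, p2, p3, p4} ∈ τ_X ✓.
  U = {ζ, η, ι}: f^{-1}(U) = {p1, p3} ∉ τ_X ✗.
  U = {ζ, η, θ, ι}: f^{-1}(U) = {p1, p2, p3, p4} ∈ τ_X ✓.
Found U = {ζ, η} with f^{-1}(U) = {p1, p3} not in τ_X. Therefore f is NOT continuous.


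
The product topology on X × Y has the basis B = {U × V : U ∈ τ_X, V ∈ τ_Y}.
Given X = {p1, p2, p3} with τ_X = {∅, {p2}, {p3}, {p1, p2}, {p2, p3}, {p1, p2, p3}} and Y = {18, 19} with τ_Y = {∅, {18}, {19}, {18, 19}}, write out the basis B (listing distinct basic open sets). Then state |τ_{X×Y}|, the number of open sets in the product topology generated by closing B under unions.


Basis B = {∅ × ∅, {p2} × {18}, {p2} × {19}, {p3} × {18}, {p3} × {19}, {p1, p2} × {18}, {p1, p2} × {19}, {p2} × {18, 19}, {p2, p3} × {18}, {p2, p3} × {19}, {p3} × {18, 19}, {p1, p2, p3} × {18}, {p1, p2, p3} × {19}, {p1, p2} × {18, 19}, {p2, p3} × {18, 19}, {p1, p2, p3} × {18, 19}}; |τ_{X×Y}| = 36.

Enumerate products U × V with U ∈ τ_X, V ∈ τ_Y (deduplicated):
  ∅ × ∅ = {} (∅)
  {p2} × {18} = {(p2,18)}
  {p2} × {19} = {(p2,19)}
  {p3} × {18} = {(p3,18)}
  {p3} × {19} = {(p3,19)}
  {p1, p2} × {18} = {(p1,18), (p2,18)}
  {p1, p2} × {19} = {(p1,19), (p2,19)}
  {p2} × {18, 19} = {(p2,18), (p2,19)}
  {p2, p3} × {18} = {(p2,18), (p3,18)}
  {p2, p3} × {19} = {(p2,19), (p3,19)}
  {p3} × {18, 19} = {(p3,18), (p3,19)}
  {p1, p2, p3} × {18} = {(p1,18), (p2,18), (p3,18)}
  {p1, p2, p3} × {19} = {(p1,19), (p2,19), (p3,19)}
  {p1, p2} × {18, 19} = {(p1,18), (p1,19), (p2,18), (p2,19)}
  {p2, p3} × {18, 19} = {(p2,18), (p2,19), (p3,18), (p3,19)}
  {p1, p2, p3} × {18, 19} = {(p1,18), (p1,19), (p2,18), (p2,19), (p3,18), (p3,19)}
These 16 distinct sets form the basis B.
Close under arbitrary unions to get τ_{X×Y}; counting gives |τ_{X×Y}| = 36.


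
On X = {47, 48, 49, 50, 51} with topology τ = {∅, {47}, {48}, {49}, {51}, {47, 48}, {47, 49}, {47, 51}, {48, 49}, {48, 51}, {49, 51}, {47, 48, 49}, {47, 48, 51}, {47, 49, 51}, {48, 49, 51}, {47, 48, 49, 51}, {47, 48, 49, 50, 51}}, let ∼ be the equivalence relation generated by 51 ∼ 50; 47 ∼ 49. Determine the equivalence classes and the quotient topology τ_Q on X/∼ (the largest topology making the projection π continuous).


X/∼ = {[47=49], [48], [50=51]}; |τ_Q| = 5.

Equivalence classes: [47=49], [48], [50=51].
Quotient map π: X → X/∼ sends 47 ↦ [47=49], 48 ↦ [48], 49 ↦ [47=49], 50 ↦ [50=51], 51 ↦ [50=51].
For each subset V ⊆ X/∼, compute π^{-1}(V) ⊆ X and check whether π^{-1}(V) ∈ τ. V is open in τ_Q iff π^{-1}(V) ∈ τ.
  V = {}: π^{-1}(V) = ∅ ∈ τ ✓.
  V = {[47=49]}: π^{-1}(V) = {47, 49} ∈ τ ✓.
  V = {[48]}: π^{-1}(V) = {48} ∈ τ ✓.
  V = {[47=49], [48]}: π^{-1}(V) = {47, 48, 49} ∈ τ ✓.
  V = {[50=51]}: π^{-1}(V) = {50, 51} ∉ τ ✗.
  V = {[47=49], [50=51]}: π^{-1}(V) = {47, 49, 50, 51} ∉ τ ✗.
  V = {[48], [50=51]}: π^{-1}(V) = {48, 50, 51} ∉ τ ✗.
  V = {[47=49], [48], [50=51]}: π^{-1}(V) = {47, 48, 49, 50, 51} ∈ τ ✓.
Open sets in the quotient: τ_Q = {{}, {[47=49]}, {[48]}, {[47=49], [48]}, {[47=49], [48], [50=51]}} (5 elements).


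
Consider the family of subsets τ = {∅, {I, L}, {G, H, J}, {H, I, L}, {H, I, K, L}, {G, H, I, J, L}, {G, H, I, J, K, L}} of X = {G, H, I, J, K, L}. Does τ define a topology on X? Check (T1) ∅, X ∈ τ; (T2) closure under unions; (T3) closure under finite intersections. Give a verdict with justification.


τ is NOT a topology on X.

Axiom (T1): ∅ ∈ τ? Yes; X ∈ τ? Yes.
Axiom (T2/T3): check pairwise unions and intersections of members of τ.
Counterexample for (T3): {G, H, J} ∩ {H, I, L} = {H} ∉ τ. Therefore τ is NOT a topology.


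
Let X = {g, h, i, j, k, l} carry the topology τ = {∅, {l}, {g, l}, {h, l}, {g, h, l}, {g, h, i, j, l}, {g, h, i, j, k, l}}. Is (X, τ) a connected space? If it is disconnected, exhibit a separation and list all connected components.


(X, τ) is connected.

Find clopen sets (U ∈ τ with X ∖ U ∈ τ):
  U = ∅, X ∖ U = {g, h, i, j, k, l} — both open, so U is clopen.
  U = {g, h, i, j, k, l}, X ∖ U = ∅ — both open, so U is clopen.
Only trivial clopens (∅ and X) exist, so (X, τ) is connected.
Compute connected components by grouping points that agree on all clopens:
  component: {g, h, i, j, k, l}


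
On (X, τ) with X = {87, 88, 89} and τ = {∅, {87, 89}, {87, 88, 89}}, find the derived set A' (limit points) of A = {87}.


A' = {88, 89}

For each x ∈ X, list the open sets U ∈ τ with x ∈ U, then check whether U ∩ (A ∖ {x}) ≠ ∅ for every such U.
  x = 87: open {87, 89} ∋ x has {87, 89} ∩ (A ∖ {87}) = ∅, so x is NOT a limit point.
  x = 88: opens ∋ x are {87, 88, 89}; each meets A ∖ {88}, so x IS a limit point.
  x = 89: opens ∋ x are {87, 89}, {87, 88, 89}; each meets A ∖ {89}, so x IS a limit point.
Collecting: A' = {88, 89}.


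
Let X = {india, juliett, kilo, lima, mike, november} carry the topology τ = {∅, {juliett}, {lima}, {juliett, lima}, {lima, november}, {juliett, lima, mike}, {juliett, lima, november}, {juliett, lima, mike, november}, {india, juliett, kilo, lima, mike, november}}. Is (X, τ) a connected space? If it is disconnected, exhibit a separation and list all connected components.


(X, τ) is connected.

Find clopen sets (U ∈ τ with X ∖ U ∈ τ):
  U = ∅, X ∖ U = {india, juliett, kilo, lima, mike, november} — both open, so U is clopen.
  U = {india, juliett, kilo, lima, mike, november}, X ∖ U = ∅ — both open, so U is clopen.
Only trivial clopens (∅ and X) exist, so (X, τ) is connected.
Compute connected components by grouping points that agree on all clopens:
  component: {india, juliett, kilo, lima, mike, november}


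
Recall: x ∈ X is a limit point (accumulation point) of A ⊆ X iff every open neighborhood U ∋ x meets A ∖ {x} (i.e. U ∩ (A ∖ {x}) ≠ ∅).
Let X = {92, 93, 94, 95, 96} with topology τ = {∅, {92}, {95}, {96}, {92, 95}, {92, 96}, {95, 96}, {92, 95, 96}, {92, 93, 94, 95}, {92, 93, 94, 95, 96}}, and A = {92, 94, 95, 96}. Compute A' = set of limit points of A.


A' = {93, 94}

For each x ∈ X, list the open sets U ∈ τ with x ∈ U, then check whether U ∩ (A ∖ {x}) ≠ ∅ for every such U.
  x = 92: open {92} ∋ x has {92} ∩ (A ∖ {92}) = ∅, so x is NOT a limit point.
  x = 93: opens ∋ x are {92, 93, 94, 95}, {92, 93, 94, 95, 96}; each meets A ∖ {93}, so x IS a limit point.
  x = 94: opens ∋ x are {92, 93, 94, 95}, {92, 93, 94, 95, 96}; each meets A ∖ {94}, so x IS a limit point.
  x = 95: open {95} ∋ x has {95} ∩ (A ∖ {95}) = ∅, so x is NOT a limit point.
  x = 96: open {96} ∋ x has {96} ∩ (A ∖ {96}) = ∅, so x is NOT a limit point.
Collecting: A' = {93, 94}.


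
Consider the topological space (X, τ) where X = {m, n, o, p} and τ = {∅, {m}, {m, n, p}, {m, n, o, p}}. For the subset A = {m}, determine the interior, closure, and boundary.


int(A) = {m}, cl(A) = {m, n, o, p}, ∂A = {n, o, p}.

Closed sets in (X, τ) are complements of opens:
  closed(X, τ) = {∅, {o}, {n, o, p}, {m, n, o, p}}.
int(A) = ⋃ {U ∈ τ : U ⊆ A}. Opens contained in A: ∅, {m}.
Taking the union of these: int(A) = {m}.
cl(A) = ⋂ {C closed : A ⊆ C}. Closed sets containing A: {m, n, o, p}.
Intersecting these: cl(A) = {m, n, o, p}.
∂A = cl(A) ∖ int(A) = {m, n, o, p} ∖ {m} = {n, o, p}.


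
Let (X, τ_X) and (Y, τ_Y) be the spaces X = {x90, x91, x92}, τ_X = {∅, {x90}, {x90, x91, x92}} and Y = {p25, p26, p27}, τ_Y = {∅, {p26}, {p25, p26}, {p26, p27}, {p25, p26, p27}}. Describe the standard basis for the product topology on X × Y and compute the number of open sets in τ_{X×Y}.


Basis B = {∅ × ∅, {x90} × {p26}, {x90} × {p25, p26}, {x90} × {p26, p27}, {x90} × {p25, p26, p27}, {x90, x91, x92} × {p26}, {x90, x91, x92} × {p25, p26}, {x90, x91, x92} × {p26, p27}, {x90, x91, x92} × {p25, p26, p27}}; |τ_{X×Y}| = 14.

Enumerate products U × V with U ∈ τ_X, V ∈ τ_Y (deduplicated):
  ∅ × ∅ = {} (∅)
  {x90} × {p26} = {(x90,p26)}
  {x90} × {p25, p26} = {(x90,p25), (x90,p26)}
  {x90} × {p26, p27} = {(x90,p26), (x90,p27)}
  {x90} × {p25, p26, p27} = {(x90,p25), (x90,p26), (x90,p27)}
  {x90, x91, x92} × {p26} = {(x90,p26), (x91,p26), (x92,p26)}
  {x90, x91, x92} × {p25, p26} = {(x90,p25), (x90,p26), (x91,p25), (x91,p26), (x92,p25), (x92,p26)}
  {x90, x91, x92} × {p26, p27} = {(x90,p26), (x90,p27), (x91,p26), (x91,p27), (x92,p26), (x92,p27)}
  {x90, x91, x92} × {p25, p26, p27} = {(x90,p25), (x90,p26), (x90,p27), (x91,p25), (x91,p26), (x91,p27), (x92,p25), (x92,p26), (x92,p27)}
These 9 distinct sets form the basis B.
Close under arbitrary unions to get τ_{X×Y}; counting gives |τ_{X×Y}| = 14.
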